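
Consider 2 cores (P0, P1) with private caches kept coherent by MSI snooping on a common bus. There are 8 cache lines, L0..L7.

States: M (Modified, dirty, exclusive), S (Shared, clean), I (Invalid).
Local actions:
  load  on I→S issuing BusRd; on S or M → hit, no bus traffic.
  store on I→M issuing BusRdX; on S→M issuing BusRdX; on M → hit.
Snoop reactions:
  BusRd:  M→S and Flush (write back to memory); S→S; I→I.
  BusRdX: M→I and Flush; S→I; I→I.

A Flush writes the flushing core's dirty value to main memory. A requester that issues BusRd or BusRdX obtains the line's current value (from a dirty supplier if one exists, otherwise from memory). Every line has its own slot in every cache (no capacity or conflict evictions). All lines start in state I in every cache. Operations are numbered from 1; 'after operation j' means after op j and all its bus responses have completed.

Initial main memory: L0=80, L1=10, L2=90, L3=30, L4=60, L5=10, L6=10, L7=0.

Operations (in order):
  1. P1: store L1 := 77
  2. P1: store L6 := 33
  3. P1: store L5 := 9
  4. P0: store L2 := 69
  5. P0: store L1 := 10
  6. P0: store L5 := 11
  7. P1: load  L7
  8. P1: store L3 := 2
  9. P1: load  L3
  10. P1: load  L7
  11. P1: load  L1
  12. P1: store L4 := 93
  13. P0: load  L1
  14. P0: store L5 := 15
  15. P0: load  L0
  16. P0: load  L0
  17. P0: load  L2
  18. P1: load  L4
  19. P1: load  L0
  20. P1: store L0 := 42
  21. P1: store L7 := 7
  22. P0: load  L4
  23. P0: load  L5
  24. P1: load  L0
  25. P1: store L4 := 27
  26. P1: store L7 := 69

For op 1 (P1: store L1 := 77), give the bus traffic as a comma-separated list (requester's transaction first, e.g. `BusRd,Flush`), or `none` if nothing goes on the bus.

bus = BusRdX

step 1: P1: store L1 := 77  ⟶  IM  (L1)  txn=BusRdX  M[L1]=10
step 2: P1: store L6 := 33  ⟶  IM  (L6)  txn=BusRdX  M[L6]=10
step 3: P1: store L5 := 9  ⟶  IM  (L5)  txn=BusRdX  M[L5]=10
step 4: P0: store L2 := 69  ⟶  MI  (L2)  txn=BusRdX  M[L2]=90
step 5: P0: store L1 := 10  ⟶  MI  (L1)  txn=BusRdX+Flush  M[L1]=77
step 6: P0: store L5 := 11  ⟶  MI  (L5)  txn=BusRdX+Flush  M[L5]=9
step 7: P1: load  L7  ⟶  IS  (L7)  txn=BusRd  M[L7]=0
step 8: P1: store L3 := 2  ⟶  IM  (L3)  txn=BusRdX  M[L3]=30
step 9: P1: load  L3  ⟶  IM  (L3)  txn=∅  M[L3]=30
step 10: P1: load  L7  ⟶  IS  (L7)  txn=∅  M[L7]=0
step 11: P1: load  L1  ⟶  SS  (L1)  txn=BusRd+Flush  M[L1]=10
step 12: P1: store L4 := 93  ⟶  IM  (L4)  txn=BusRdX  M[L4]=60
step 13: P0: load  L1  ⟶  SS  (L1)  txn=∅  M[L1]=10
step 14: P0: store L5 := 15  ⟶  MI  (L5)  txn=∅  M[L5]=9
step 15: P0: load  L0  ⟶  SI  (L0)  txn=BusRd  M[L0]=80
step 16: P0: load  L0  ⟶  SI  (L0)  txn=∅  M[L0]=80
step 17: P0: load  L2  ⟶  MI  (L2)  txn=∅  M[L2]=90
step 18: P1: load  L4  ⟶  IM  (L4)  txn=∅  M[L4]=60
step 19: P1: load  L0  ⟶  SS  (L0)  txn=BusRd  M[L0]=80
step 20: P1: store L0 := 42  ⟶  IM  (L0)  txn=BusRdX  M[L0]=80
step 21: P1: store L7 := 7  ⟶  IM  (L7)  txn=BusRdX  M[L7]=0
step 22: P0: load  L4  ⟶  SS  (L4)  txn=BusRd+Flush  M[L4]=93
step 23: P0: load  L5  ⟶  MI  (L5)  txn=∅  M[L5]=9
step 24: P1: load  L0  ⟶  IM  (L0)  txn=∅  M[L0]=80
step 25: P1: store L4 := 27  ⟶  IM  (L4)  txn=BusRdX  M[L4]=93
step 26: P1: store L7 := 69  ⟶  IM  (L7)  txn=∅  M[L7]=0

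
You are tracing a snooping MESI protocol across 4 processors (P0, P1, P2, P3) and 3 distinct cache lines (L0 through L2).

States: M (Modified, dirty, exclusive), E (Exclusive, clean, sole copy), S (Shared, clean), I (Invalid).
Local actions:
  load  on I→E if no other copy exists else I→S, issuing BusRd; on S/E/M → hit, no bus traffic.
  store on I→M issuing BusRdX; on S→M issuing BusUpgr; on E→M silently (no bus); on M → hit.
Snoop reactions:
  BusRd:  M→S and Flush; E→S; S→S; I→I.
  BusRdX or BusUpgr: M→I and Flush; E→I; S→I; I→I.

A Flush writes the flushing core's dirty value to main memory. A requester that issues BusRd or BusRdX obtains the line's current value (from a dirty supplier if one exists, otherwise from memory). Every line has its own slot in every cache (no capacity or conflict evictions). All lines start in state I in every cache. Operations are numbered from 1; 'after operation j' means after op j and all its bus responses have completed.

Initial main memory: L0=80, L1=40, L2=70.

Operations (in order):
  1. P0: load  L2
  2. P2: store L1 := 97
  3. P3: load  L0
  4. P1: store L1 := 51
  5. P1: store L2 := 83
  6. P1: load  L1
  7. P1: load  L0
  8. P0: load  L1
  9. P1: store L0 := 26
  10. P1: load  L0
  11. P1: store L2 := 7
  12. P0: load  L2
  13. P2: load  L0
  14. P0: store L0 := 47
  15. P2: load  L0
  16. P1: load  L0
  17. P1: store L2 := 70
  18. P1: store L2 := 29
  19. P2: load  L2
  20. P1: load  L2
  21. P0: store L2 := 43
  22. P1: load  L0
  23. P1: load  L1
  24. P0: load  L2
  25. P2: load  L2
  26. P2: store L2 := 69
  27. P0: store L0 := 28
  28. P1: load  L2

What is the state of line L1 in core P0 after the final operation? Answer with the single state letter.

1. P0: load  L2  bus=[BusRd]  L2: P0=E P1=I P2=I P3=I  mem[L2]=70
2. P2: store L1 := 97  bus=[BusRdX]  L1: P0=I P1=I P2=M P3=I  mem[L1]=40
3. P3: load  L0  bus=[BusRd]  L0: P0=I P1=I P2=I P3=E  mem[L0]=80
4. P1: store L1 := 51  bus=[BusRdX,Flush]  L1: P0=I P1=M P2=I P3=I  mem[L1]=97
5. P1: store L2 := 83  bus=[BusRdX]  L2: P0=I P1=M P2=I P3=I  mem[L2]=70
6. P1: load  L1  bus=[-]  L1: P0=I P1=M P2=I P3=I  mem[L1]=97
7. P1: load  L0  bus=[BusRd]  L0: P0=I P1=S P2=I P3=S  mem[L0]=80
8. P0: load  L1  bus=[BusRd,Flush]  L1: P0=S P1=S P2=I P3=I  mem[L1]=51
9. P1: store L0 := 26  bus=[BusUpgr]  L0: P0=I P1=M P2=I P3=I  mem[L0]=80
10. P1: load  L0  bus=[-]  L0: P0=I P1=M P2=I P3=I  mem[L0]=80
11. P1: store L2 := 7  bus=[-]  L2: P0=I P1=M P2=I P3=I  mem[L2]=70
12. P0: load  L2  bus=[BusRd,Flush]  L2: P0=S P1=S P2=I P3=I  mem[L2]=7
13. P2: load  L0  bus=[BusRd,Flush]  L0: P0=I P1=S P2=S P3=I  mem[L0]=26
14. P0: store L0 := 47  bus=[BusRdX]  L0: P0=M P1=I P2=I P3=I  mem[L0]=26
15. P2: load  L0  bus=[BusRd,Flush]  L0: P0=S P1=I P2=S P3=I  mem[L0]=47
16. P1: load  L0  bus=[BusRd]  L0: P0=S P1=S P2=S P3=I  mem[L0]=47
17. P1: store L2 := 70  bus=[BusUpgr]  L2: P0=I P1=M P2=I P3=I  mem[L2]=7
18. P1: store L2 := 29  bus=[-]  L2: P0=I P1=M P2=I P3=I  mem[L2]=7
19. P2: load  L2  bus=[BusRd,Flush]  L2: P0=I P1=S P2=S P3=I  mem[L2]=29
20. P1: load  L2  bus=[-]  L2: P0=I P1=S P2=S P3=I  mem[L2]=29
21. P0: store L2 := 43  bus=[BusRdX]  L2: P0=M P1=I P2=I P3=I  mem[L2]=29
22. P1: load  L0  bus=[-]  L0: P0=S P1=S P2=S P3=I  mem[L0]=47
23. P1: load  L1  bus=[-]  L1: P0=S P1=S P2=I P3=I  mem[L1]=51
24. P0: load  L2  bus=[-]  L2: P0=M P1=I P2=I P3=I  mem[L2]=29
25. P2: load  L2  bus=[BusRd,Flush]  L2: P0=S P1=I P2=S P3=I  mem[L2]=43
26. P2: store L2 := 69  bus=[BusUpgr]  L2: P0=I P1=I P2=M P3=I  mem[L2]=43
27. P0: store L0 := 28  bus=[BusUpgr]  L0: P0=M P1=I P2=I P3=I  mem[L0]=47
28. P1: load  L2  bus=[BusRd,Flush]  L2: P0=I P1=S P2=S P3=I  mem[L2]=69

state = S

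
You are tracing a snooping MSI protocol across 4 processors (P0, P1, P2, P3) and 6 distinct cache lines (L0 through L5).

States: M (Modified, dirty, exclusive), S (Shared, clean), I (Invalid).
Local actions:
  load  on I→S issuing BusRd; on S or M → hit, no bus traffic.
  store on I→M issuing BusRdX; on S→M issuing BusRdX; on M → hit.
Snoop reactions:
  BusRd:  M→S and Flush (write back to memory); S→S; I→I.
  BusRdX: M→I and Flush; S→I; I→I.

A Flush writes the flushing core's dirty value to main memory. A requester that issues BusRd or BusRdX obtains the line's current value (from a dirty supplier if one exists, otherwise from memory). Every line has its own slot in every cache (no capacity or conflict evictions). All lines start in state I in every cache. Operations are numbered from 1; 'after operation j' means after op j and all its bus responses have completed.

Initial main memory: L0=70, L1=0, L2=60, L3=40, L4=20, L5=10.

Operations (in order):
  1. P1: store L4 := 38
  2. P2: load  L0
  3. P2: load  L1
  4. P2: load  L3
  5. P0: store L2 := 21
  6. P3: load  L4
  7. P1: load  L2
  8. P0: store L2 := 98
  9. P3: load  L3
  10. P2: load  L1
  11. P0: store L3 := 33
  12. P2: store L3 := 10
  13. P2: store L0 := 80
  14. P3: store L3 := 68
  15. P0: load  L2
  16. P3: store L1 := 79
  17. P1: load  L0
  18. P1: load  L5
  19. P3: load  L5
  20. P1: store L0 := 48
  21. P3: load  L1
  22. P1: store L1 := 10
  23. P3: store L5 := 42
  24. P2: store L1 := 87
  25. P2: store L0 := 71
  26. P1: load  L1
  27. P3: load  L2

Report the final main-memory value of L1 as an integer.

memory[L1] = 87

  op1 P1: store L4 := 38 → I/M/I/I on L4; bus BusRdX; mem=20
  op2 P2: load  L0 → I/I/S/I on L0; bus BusRd; mem=70
  op3 P2: load  L1 → I/I/S/I on L1; bus BusRd; mem=0
  op4 P2: load  L3 → I/I/S/I on L3; bus BusRd; mem=40
  op5 P0: store L2 := 21 → M/I/I/I on L2; bus BusRdX; mem=60
  op6 P3: load  L4 → I/S/I/S on L4; bus BusRd Flush; mem=38
  op7 P1: load  L2 → S/S/I/I on L2; bus BusRd Flush; mem=21
  op8 P0: store L2 := 98 → M/I/I/I on L2; bus BusRdX; mem=21
  op9 P3: load  L3 → I/I/S/S on L3; bus BusRd; mem=40
  op10 P2: load  L1 → I/I/S/I on L1; bus (none); mem=0
  op11 P0: store L3 := 33 → M/I/I/I on L3; bus BusRdX; mem=40
  op12 P2: store L3 := 10 → I/I/M/I on L3; bus BusRdX Flush; mem=33
  op13 P2: store L0 := 80 → I/I/M/I on L0; bus BusRdX; mem=70
  op14 P3: store L3 := 68 → I/I/I/M on L3; bus BusRdX Flush; mem=10
  op15 P0: load  L2 → M/I/I/I on L2; bus (none); mem=21
  op16 P3: store L1 := 79 → I/I/I/M on L1; bus BusRdX; mem=0
  op17 P1: load  L0 → I/S/S/I on L0; bus BusRd Flush; mem=80
  op18 P1: load  L5 → I/S/I/I on L5; bus BusRd; mem=10
  op19 P3: load  L5 → I/S/I/S on L5; bus BusRd; mem=10
  op20 P1: store L0 := 48 → I/M/I/I on L0; bus BusRdX; mem=80
  op21 P3: load  L1 → I/I/I/M on L1; bus (none); mem=0
  op22 P1: store L1 := 10 → I/M/I/I on L1; bus BusRdX Flush; mem=79
  op23 P3: store L5 := 42 → I/I/I/M on L5; bus BusRdX; mem=10
  op24 P2: store L1 := 87 → I/I/M/I on L1; bus BusRdX Flush; mem=10
  op25 P2: store L0 := 71 → I/I/M/I on L0; bus BusRdX Flush; mem=48
  op26 P1: load  L1 → I/S/S/I on L1; bus BusRd Flush; mem=87
  op27 P3: load  L2 → S/I/I/S on L2; bus BusRd Flush; mem=98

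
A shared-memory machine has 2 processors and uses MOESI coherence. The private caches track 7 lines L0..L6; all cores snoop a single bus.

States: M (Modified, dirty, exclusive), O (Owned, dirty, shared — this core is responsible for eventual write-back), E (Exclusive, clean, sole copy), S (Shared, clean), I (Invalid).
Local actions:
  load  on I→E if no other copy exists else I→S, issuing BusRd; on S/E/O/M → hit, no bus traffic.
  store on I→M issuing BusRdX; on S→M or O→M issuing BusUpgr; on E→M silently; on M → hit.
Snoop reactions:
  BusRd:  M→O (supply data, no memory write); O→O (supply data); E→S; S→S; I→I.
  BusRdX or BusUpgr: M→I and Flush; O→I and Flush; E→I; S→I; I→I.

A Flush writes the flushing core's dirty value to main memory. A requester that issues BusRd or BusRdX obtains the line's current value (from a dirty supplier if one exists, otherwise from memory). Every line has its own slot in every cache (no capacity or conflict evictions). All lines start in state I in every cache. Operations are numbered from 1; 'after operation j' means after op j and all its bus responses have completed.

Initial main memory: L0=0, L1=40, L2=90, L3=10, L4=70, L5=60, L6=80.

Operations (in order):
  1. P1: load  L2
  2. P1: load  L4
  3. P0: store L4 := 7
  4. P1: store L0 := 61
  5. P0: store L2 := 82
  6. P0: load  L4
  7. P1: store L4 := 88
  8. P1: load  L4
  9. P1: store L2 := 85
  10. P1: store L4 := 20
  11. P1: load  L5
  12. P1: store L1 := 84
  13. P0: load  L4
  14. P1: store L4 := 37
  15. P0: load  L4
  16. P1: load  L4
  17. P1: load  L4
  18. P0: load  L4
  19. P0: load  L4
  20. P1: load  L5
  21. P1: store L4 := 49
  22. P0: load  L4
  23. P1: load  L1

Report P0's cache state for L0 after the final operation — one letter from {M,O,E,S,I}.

  op1 P1: load  L2 → I/E on L2; bus BusRd; mem=90
  op2 P1: load  L4 → I/E on L4; bus BusRd; mem=70
  op3 P0: store L4 := 7 → M/I on L4; bus BusRdX; mem=70
  op4 P1: store L0 := 61 → I/M on L0; bus BusRdX; mem=0
  op5 P0: store L2 := 82 → M/I on L2; bus BusRdX; mem=90
  op6 P0: load  L4 → M/I on L4; bus (none); mem=70
  op7 P1: store L4 := 88 → I/M on L4; bus BusRdX Flush; mem=7
  op8 P1: load  L4 → I/M on L4; bus (none); mem=7
  op9 P1: store L2 := 85 → I/M on L2; bus BusRdX Flush; mem=82
  op10 P1: store L4 := 20 → I/M on L4; bus (none); mem=7
  op11 P1: load  L5 → I/E on L5; bus BusRd; mem=60
  op12 P1: store L1 := 84 → I/M on L1; bus BusRdX; mem=40
  op13 P0: load  L4 → S/O on L4; bus BusRd; mem=7
  op14 P1: store L4 := 37 → I/M on L4; bus BusUpgr; mem=7
  op15 P0: load  L4 → S/O on L4; bus BusRd; mem=7
  op16 P1: load  L4 → S/O on L4; bus (none); mem=7
  op17 P1: load  L4 → S/O on L4; bus (none); mem=7
  op18 P0: load  L4 → S/O on L4; bus (none); mem=7
  op19 P0: load  L4 → S/O on L4; bus (none); mem=7
  op20 P1: load  L5 → I/E on L5; bus (none); mem=60
  op21 P1: store L4 := 49 → I/M on L4; bus BusUpgr; mem=7
  op22 P0: load  L4 → S/O on L4; bus BusRd; mem=7
  op23 P1: load  L1 → I/M on L1; bus (none); mem=40

state = I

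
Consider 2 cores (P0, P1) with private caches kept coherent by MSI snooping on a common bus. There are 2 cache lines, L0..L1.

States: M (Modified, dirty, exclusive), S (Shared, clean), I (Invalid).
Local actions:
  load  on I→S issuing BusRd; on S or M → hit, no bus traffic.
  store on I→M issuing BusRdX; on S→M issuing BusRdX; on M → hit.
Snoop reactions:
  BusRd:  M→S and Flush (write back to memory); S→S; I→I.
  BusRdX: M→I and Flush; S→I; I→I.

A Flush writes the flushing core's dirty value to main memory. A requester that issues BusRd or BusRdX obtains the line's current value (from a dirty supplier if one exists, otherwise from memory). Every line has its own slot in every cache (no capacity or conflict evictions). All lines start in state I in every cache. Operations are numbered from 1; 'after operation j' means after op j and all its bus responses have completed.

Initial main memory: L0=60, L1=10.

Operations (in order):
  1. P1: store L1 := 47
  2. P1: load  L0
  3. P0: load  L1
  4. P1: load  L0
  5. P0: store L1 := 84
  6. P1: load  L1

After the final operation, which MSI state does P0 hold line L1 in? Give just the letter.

state = S

  op1 P1: store L1 := 47 → I/M on L1; bus BusRdX; mem=10
  op2 P1: load  L0 → I/S on L0; bus BusRd; mem=60
  op3 P0: load  L1 → S/S on L1; bus BusRd Flush; mem=47
  op4 P1: load  L0 → I/S on L0; bus (none); mem=60
  op5 P0: store L1 := 84 → M/I on L1; bus BusRdX; mem=47
  op6 P1: load  L1 → S/S on L1; bus BusRd Flush; mem=84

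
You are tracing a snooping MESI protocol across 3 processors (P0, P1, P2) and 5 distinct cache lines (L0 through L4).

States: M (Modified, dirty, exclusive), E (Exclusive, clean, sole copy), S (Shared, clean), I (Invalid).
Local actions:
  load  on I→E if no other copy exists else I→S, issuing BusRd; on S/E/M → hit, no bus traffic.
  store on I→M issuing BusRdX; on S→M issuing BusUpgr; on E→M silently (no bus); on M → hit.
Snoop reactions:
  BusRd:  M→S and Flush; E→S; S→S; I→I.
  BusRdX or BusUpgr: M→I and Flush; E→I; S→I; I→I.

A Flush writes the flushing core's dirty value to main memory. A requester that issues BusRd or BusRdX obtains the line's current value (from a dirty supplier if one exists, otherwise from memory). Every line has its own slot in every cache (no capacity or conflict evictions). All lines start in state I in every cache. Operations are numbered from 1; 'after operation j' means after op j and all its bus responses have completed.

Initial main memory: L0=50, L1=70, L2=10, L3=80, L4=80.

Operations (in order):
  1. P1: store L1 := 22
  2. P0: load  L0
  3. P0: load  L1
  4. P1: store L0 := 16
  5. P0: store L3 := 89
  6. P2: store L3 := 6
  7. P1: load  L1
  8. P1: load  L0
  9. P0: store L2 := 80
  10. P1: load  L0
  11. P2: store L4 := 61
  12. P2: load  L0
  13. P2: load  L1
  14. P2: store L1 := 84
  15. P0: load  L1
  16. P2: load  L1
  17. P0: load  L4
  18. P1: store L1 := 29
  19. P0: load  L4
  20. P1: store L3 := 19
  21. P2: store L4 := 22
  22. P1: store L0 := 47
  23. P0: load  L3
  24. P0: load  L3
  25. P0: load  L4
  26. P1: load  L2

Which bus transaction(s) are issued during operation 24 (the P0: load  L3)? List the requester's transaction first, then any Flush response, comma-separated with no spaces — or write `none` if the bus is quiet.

bus = none

[1] P1: store L1 := 22 | P0:I, P1:M(22), P2:I | bus: BusRdX
[2] P0: load  L0 | P0:E(50), P1:I, P2:I | bus: BusRd
[3] P0: load  L1 | P0:S(22), P1:S(22), P2:I | bus: BusRd,Flush
[4] P1: store L0 := 16 | P0:I, P1:M(16), P2:I | bus: BusRdX
[5] P0: store L3 := 89 | P0:M(89), P1:I, P2:I | bus: BusRdX
[6] P2: store L3 := 6 | P0:I, P1:I, P2:M(6) | bus: BusRdX,Flush
[7] P1: load  L1 | P0:S(22), P1:S(22), P2:I | bus: none
[8] P1: load  L0 | P0:I, P1:M(16), P2:I | bus: none
[9] P0: store L2 := 80 | P0:M(80), P1:I, P2:I | bus: BusRdX
[10] P1: load  L0 | P0:I, P1:M(16), P2:I | bus: none
[11] P2: store L4 := 61 | P0:I, P1:I, P2:M(61) | bus: BusRdX
[12] P2: load  L0 | P0:I, P1:S(16), P2:S(16) | bus: BusRd,Flush
[13] P2: load  L1 | P0:S(22), P1:S(22), P2:S(22) | bus: BusRd
[14] P2: store L1 := 84 | P0:I, P1:I, P2:M(84) | bus: BusUpgr
[15] P0: load  L1 | P0:S(84), P1:I, P2:S(84) | bus: BusRd,Flush
[16] P2: load  L1 | P0:S(84), P1:I, P2:S(84) | bus: none
[17] P0: load  L4 | P0:S(61), P1:I, P2:S(61) | bus: BusRd,Flush
[18] P1: store L1 := 29 | P0:I, P1:M(29), P2:I | bus: BusRdX
[19] P0: load  L4 | P0:S(61), P1:I, P2:S(61) | bus: none
[20] P1: store L3 := 19 | P0:I, P1:M(19), P2:I | bus: BusRdX,Flush
[21] P2: store L4 := 22 | P0:I, P1:I, P2:M(22) | bus: BusUpgr
[22] P1: store L0 := 47 | P0:I, P1:M(47), P2:I | bus: BusUpgr
[23] P0: load  L3 | P0:S(19), P1:S(19), P2:I | bus: BusRd,Flush
[24] P0: load  L3 | P0:S(19), P1:S(19), P2:I | bus: none
[25] P0: load  L4 | P0:S(22), P1:I, P2:S(22) | bus: BusRd,Flush
[26] P1: load  L2 | P0:S(80), P1:S(80), P2:I | bus: BusRd,Flush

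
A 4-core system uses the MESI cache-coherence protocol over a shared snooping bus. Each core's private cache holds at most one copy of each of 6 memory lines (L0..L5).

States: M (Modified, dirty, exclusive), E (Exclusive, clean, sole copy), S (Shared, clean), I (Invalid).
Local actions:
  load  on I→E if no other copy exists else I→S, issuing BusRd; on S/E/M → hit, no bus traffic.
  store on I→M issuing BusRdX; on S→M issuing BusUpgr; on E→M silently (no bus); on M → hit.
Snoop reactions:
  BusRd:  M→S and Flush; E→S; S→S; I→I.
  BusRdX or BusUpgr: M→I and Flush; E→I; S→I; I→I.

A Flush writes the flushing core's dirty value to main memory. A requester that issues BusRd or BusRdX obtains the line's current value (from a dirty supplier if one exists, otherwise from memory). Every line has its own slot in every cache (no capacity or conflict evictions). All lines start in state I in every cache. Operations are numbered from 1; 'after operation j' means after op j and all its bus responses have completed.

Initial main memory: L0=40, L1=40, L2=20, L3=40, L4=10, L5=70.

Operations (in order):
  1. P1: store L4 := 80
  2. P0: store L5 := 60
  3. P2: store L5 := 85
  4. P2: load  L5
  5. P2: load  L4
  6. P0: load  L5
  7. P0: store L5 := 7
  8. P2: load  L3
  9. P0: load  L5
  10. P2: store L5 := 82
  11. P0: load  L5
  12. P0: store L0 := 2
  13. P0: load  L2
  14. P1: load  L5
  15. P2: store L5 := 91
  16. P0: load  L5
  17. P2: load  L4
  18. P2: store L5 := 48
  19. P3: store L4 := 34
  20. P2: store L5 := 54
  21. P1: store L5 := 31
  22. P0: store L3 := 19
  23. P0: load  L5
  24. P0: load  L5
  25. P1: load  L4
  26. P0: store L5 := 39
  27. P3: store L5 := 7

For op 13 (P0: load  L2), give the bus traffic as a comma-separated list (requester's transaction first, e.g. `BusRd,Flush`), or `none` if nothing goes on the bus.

  op1 P1: store L4 := 80 → I/M/I/I on L4; bus BusRdX; mem=10
  op2 P0: store L5 := 60 → M/I/I/I on L5; bus BusRdX; mem=70
  op3 P2: store L5 := 85 → I/I/M/I on L5; bus BusRdX Flush; mem=60
  op4 P2: load  L5 → I/I/M/I on L5; bus (none); mem=60
  op5 P2: load  L4 → I/S/S/I on L4; bus BusRd Flush; mem=80
  op6 P0: load  L5 → S/I/S/I on L5; bus BusRd Flush; mem=85
  op7 P0: store L5 := 7 → M/I/I/I on L5; bus BusUpgr; mem=85
  op8 P2: load  L3 → I/I/E/I on L3; bus BusRd; mem=40
  op9 P0: load  L5 → M/I/I/I on L5; bus (none); mem=85
  op10 P2: store L5 := 82 → I/I/M/I on L5; bus BusRdX Flush; mem=7
  op11 P0: load  L5 → S/I/S/I on L5; bus BusRd Flush; mem=82
  op12 P0: store L0 := 2 → M/I/I/I on L0; bus BusRdX; mem=40
  op13 P0: load  L2 → E/I/I/I on L2; bus BusRd; mem=20
  op14 P1: load  L5 → S/S/S/I on L5; bus BusRd; mem=82
  op15 P2: store L5 := 91 → I/I/M/I on L5; bus BusUpgr; mem=82
  op16 P0: load  L5 → S/I/S/I on L5; bus BusRd Flush; mem=91
  op17 P2: load  L4 → I/S/S/I on L4; bus (none); mem=80
  op18 P2: store L5 := 48 → I/I/M/I on L5; bus BusUpgr; mem=91
  op19 P3: store L4 := 34 → I/I/I/M on L4; bus BusRdX; mem=80
  op20 P2: store L5 := 54 → I/I/M/I on L5; bus (none); mem=91
  op21 P1: store L5 := 31 → I/M/I/I on L5; bus BusRdX Flush; mem=54
  op22 P0: store L3 := 19 → M/I/I/I on L3; bus BusRdX; mem=40
  op23 P0: load  L5 → S/S/I/I on L5; bus BusRd Flush; mem=31
  op24 P0: load  L5 → S/S/I/I on L5; bus (none); mem=31
  op25 P1: load  L4 → I/S/I/S on L4; bus BusRd Flush; mem=34
  op26 P0: store L5 := 39 → M/I/I/I on L5; bus BusUpgr; mem=31
  op27 P3: store L5 := 7 → I/I/I/M on L5; bus BusRdX Flush; mem=39

bus = BusRd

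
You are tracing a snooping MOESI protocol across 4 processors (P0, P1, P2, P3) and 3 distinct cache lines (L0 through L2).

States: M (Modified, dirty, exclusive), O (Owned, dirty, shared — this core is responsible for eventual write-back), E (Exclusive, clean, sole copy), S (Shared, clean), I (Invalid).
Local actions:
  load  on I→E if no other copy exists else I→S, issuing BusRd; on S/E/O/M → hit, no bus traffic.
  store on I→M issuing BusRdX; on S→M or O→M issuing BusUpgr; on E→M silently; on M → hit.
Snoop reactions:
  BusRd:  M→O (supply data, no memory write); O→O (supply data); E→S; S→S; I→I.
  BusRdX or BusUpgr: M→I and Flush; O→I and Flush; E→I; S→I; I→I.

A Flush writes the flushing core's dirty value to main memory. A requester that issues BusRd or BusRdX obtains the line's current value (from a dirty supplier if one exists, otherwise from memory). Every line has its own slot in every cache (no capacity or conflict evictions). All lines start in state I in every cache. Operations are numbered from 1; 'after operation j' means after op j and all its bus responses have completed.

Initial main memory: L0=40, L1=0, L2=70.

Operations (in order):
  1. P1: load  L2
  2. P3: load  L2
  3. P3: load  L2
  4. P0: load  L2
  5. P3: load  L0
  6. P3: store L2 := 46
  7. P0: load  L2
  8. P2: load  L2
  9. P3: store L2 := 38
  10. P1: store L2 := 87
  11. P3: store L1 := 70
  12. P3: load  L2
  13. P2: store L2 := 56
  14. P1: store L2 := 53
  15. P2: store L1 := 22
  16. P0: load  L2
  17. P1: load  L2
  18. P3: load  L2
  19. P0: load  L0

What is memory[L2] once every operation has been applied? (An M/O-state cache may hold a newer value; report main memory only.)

  op1 P1: load  L2 → I/E/I/I on L2; bus BusRd; mem=70
  op2 P3: load  L2 → I/S/I/S on L2; bus BusRd; mem=70
  op3 P3: load  L2 → I/S/I/S on L2; bus (none); mem=70
  op4 P0: load  L2 → S/S/I/S on L2; bus BusRd; mem=70
  op5 P3: load  L0 → I/I/I/E on L0; bus BusRd; mem=40
  op6 P3: store L2 := 46 → I/I/I/M on L2; bus BusUpgr; mem=70
  op7 P0: load  L2 → S/I/I/O on L2; bus BusRd; mem=70
  op8 P2: load  L2 → S/I/S/O on L2; bus BusRd; mem=70
  op9 P3: store L2 := 38 → I/I/I/M on L2; bus BusUpgr; mem=70
  op10 P1: store L2 := 87 → I/M/I/I on L2; bus BusRdX Flush; mem=38
  op11 P3: store L1 := 70 → I/I/I/M on L1; bus BusRdX; mem=0
  op12 P3: load  L2 → I/O/I/S on L2; bus BusRd; mem=38
  op13 P2: store L2 := 56 → I/I/M/I on L2; bus BusRdX Flush; mem=87
  op14 P1: store L2 := 53 → I/M/I/I on L2; bus BusRdX Flush; mem=56
  op15 P2: store L1 := 22 → I/I/M/I on L1; bus BusRdX Flush; mem=70
  op16 P0: load  L2 → S/O/I/I on L2; bus BusRd; mem=56
  op17 P1: load  L2 → S/O/I/I on L2; bus (none); mem=56
  op18 P3: load  L2 → S/O/I/S on L2; bus BusRd; mem=56
  op19 P0: load  L0 → S/I/I/S on L0; bus BusRd; mem=40

memory[L2] = 56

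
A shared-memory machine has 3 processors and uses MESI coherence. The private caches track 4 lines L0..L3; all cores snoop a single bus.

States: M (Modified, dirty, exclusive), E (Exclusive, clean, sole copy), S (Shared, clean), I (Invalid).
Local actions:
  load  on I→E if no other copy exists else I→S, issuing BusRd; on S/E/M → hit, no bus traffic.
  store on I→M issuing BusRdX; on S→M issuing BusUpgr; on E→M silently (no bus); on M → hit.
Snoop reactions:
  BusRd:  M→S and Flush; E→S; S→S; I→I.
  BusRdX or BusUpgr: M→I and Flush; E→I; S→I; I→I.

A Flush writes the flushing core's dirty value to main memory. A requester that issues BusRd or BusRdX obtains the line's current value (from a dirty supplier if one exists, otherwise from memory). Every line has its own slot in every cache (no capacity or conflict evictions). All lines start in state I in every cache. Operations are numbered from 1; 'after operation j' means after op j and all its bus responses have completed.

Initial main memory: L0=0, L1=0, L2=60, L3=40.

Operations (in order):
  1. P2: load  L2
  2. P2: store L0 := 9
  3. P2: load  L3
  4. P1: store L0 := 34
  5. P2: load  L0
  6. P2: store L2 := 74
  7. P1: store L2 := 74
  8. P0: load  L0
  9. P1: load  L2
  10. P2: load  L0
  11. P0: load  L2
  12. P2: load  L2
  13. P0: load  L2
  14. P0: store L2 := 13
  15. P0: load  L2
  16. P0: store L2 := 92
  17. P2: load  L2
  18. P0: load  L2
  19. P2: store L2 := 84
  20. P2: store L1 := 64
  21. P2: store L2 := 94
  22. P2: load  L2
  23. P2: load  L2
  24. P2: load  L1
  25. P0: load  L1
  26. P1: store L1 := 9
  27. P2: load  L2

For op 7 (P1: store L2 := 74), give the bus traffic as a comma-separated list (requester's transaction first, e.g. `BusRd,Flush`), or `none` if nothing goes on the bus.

[1] P2: load  L2 | P0:I, P1:I, P2:E(60) | bus: BusRd
[2] P2: store L0 := 9 | P0:I, P1:I, P2:M(9) | bus: BusRdX
[3] P2: load  L3 | P0:I, P1:I, P2:E(40) | bus: BusRd
[4] P1: store L0 := 34 | P0:I, P1:M(34), P2:I | bus: BusRdX,Flush
[5] P2: load  L0 | P0:I, P1:S(34), P2:S(34) | bus: BusRd,Flush
[6] P2: store L2 := 74 | P0:I, P1:I, P2:M(74) | bus: none
[7] P1: store L2 := 74 | P0:I, P1:M(74), P2:I | bus: BusRdX,Flush
[8] P0: load  L0 | P0:S(34), P1:S(34), P2:S(34) | bus: BusRd
[9] P1: load  L2 | P0:I, P1:M(74), P2:I | bus: none
[10] P2: load  L0 | P0:S(34), P1:S(34), P2:S(34) | bus: none
[11] P0: load  L2 | P0:S(74), P1:S(74), P2:I | bus: BusRd,Flush
[12] P2: load  L2 | P0:S(74), P1:S(74), P2:S(74) | bus: BusRd
[13] P0: load  L2 | P0:S(74), P1:S(74), P2:S(74) | bus: none
[14] P0: store L2 := 13 | P0:M(13), P1:I, P2:I | bus: BusUpgr
[15] P0: load  L2 | P0:M(13), P1:I, P2:I | bus: none
[16] P0: store L2 := 92 | P0:M(92), P1:I, P2:I | bus: none
[17] P2: load  L2 | P0:S(92), P1:I, P2:S(92) | bus: BusRd,Flush
[18] P0: load  L2 | P0:S(92), P1:I, P2:S(92) | bus: none
[19] P2: store L2 := 84 | P0:I, P1:I, P2:M(84) | bus: BusUpgr
[20] P2: store L1 := 64 | P0:I, P1:I, P2:M(64) | bus: BusRdX
[21] P2: store L2 := 94 | P0:I, P1:I, P2:M(94) | bus: none
[22] P2: load  L2 | P0:I, P1:I, P2:M(94) | bus: none
[23] P2: load  L2 | P0:I, P1:I, P2:M(94) | bus: none
[24] P2: load  L1 | P0:I, P1:I, P2:M(64) | bus: none
[25] P0: load  L1 | P0:S(64), P1:I, P2:S(64) | bus: BusRd,Flush
[26] P1: store L1 := 9 | P0:I, P1:M(9), P2:I | bus: BusRdX
[27] P2: load  L2 | P0:I, P1:I, P2:M(94) | bus: none

bus = BusRdX,Flush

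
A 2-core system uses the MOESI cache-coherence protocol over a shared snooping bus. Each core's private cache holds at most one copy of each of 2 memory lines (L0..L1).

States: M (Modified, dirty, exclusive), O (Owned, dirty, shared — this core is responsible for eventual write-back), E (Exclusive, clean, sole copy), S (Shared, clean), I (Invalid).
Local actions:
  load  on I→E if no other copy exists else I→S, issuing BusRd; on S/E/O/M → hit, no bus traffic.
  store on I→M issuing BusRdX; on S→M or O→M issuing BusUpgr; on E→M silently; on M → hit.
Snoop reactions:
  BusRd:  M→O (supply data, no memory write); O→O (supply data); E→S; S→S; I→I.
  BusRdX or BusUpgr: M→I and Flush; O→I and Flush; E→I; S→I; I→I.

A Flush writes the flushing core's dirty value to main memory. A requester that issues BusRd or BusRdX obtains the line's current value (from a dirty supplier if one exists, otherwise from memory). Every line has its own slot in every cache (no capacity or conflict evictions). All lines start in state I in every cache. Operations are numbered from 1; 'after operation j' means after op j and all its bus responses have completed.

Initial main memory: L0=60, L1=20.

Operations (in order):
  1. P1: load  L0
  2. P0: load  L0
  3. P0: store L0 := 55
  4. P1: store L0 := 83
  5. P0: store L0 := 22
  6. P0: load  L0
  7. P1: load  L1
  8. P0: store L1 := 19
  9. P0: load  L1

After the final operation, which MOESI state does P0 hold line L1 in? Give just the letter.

state = M

step 1: P1: load  L0  ⟶  IE  (L0)  txn=BusRd  M[L0]=60
step 2: P0: load  L0  ⟶  SS  (L0)  txn=BusRd  M[L0]=60
step 3: P0: store L0 := 55  ⟶  MI  (L0)  txn=BusUpgr  M[L0]=60
step 4: P1: store L0 := 83  ⟶  IM  (L0)  txn=BusRdX+Flush  M[L0]=55
step 5: P0: store L0 := 22  ⟶  MI  (L0)  txn=BusRdX+Flush  M[L0]=83
step 6: P0: load  L0  ⟶  MI  (L0)  txn=∅  M[L0]=83
step 7: P1: load  L1  ⟶  IE  (L1)  txn=BusRd  M[L1]=20
step 8: P0: store L1 := 19  ⟶  MI  (L1)  txn=BusRdX  M[L1]=20
step 9: P0: load  L1  ⟶  MI  (L1)  txn=∅  M[L1]=20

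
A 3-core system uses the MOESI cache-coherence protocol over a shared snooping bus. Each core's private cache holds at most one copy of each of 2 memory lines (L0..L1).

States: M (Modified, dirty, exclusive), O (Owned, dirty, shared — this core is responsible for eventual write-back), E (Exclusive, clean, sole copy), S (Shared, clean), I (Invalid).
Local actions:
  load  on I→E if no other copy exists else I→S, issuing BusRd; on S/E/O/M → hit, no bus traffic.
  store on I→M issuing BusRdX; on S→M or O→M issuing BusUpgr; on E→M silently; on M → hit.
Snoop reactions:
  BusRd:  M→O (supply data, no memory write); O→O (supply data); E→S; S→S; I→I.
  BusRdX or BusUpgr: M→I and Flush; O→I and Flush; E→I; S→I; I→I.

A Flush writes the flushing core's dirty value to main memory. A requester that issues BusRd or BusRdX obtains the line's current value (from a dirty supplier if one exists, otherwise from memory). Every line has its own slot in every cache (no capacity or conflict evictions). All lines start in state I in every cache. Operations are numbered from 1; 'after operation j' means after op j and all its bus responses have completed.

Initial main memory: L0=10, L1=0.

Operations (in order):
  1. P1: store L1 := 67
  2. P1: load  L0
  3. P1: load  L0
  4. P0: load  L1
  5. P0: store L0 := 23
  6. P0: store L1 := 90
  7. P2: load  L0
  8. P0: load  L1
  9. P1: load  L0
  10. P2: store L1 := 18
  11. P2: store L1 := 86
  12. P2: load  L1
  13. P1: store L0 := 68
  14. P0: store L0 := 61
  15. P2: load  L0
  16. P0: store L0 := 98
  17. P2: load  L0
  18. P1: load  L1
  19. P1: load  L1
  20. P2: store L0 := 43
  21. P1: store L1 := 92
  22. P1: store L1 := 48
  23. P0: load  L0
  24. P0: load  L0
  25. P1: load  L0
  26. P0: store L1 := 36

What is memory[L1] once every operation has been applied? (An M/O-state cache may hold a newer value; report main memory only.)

  op1 P1: store L1 := 67 → I/M/I on L1; bus BusRdX; mem=0
  op2 P1: load  L0 → I/E/I on L0; bus BusRd; mem=10
  op3 P1: load  L0 → I/E/I on L0; bus (none); mem=10
  op4 P0: load  L1 → S/O/I on L1; bus BusRd; mem=0
  op5 P0: store L0 := 23 → M/I/I on L0; bus BusRdX; mem=10
  op6 P0: store L1 := 90 → M/I/I on L1; bus BusUpgr Flush; mem=67
  op7 P2: load  L0 → O/I/S on L0; bus BusRd; mem=10
  op8 P0: load  L1 → M/I/I on L1; bus (none); mem=67
  op9 P1: load  L0 → O/S/S on L0; bus BusRd; mem=10
  op10 P2: store L1 := 18 → I/I/M on L1; bus BusRdX Flush; mem=90
  op11 P2: store L1 := 86 → I/I/M on L1; bus (none); mem=90
  op12 P2: load  L1 → I/I/M on L1; bus (none); mem=90
  op13 P1: store L0 := 68 → I/M/I on L0; bus BusUpgr Flush; mem=23
  op14 P0: store L0 := 61 → M/I/I on L0; bus BusRdX Flush; mem=68
  op15 P2: load  L0 → O/I/S on L0; bus BusRd; mem=68
  op16 P0: store L0 := 98 → M/I/I on L0; bus BusUpgr; mem=68
  op17 P2: load  L0 → O/I/S on L0; bus BusRd; mem=68
  op18 P1: load  L1 → I/S/O on L1; bus BusRd; mem=90
  op19 P1: load  L1 → I/S/O on L1; bus (none); mem=90
  op20 P2: store L0 := 43 → I/I/M on L0; bus BusUpgr Flush; mem=98
  op21 P1: store L1 := 92 → I/M/I on L1; bus BusUpgr Flush; mem=86
  op22 P1: store L1 := 48 → I/M/I on L1; bus (none); mem=86
  op23 P0: load  L0 → S/I/O on L0; bus BusRd; mem=98
  op24 P0: load  L0 → S/I/O on L0; bus (none); mem=98
  op25 P1: load  L0 → S/S/O on L0; bus BusRd; mem=98
  op26 P0: store L1 := 36 → M/I/I on L1; bus BusRdX Flush; mem=48

memory[L1] = 48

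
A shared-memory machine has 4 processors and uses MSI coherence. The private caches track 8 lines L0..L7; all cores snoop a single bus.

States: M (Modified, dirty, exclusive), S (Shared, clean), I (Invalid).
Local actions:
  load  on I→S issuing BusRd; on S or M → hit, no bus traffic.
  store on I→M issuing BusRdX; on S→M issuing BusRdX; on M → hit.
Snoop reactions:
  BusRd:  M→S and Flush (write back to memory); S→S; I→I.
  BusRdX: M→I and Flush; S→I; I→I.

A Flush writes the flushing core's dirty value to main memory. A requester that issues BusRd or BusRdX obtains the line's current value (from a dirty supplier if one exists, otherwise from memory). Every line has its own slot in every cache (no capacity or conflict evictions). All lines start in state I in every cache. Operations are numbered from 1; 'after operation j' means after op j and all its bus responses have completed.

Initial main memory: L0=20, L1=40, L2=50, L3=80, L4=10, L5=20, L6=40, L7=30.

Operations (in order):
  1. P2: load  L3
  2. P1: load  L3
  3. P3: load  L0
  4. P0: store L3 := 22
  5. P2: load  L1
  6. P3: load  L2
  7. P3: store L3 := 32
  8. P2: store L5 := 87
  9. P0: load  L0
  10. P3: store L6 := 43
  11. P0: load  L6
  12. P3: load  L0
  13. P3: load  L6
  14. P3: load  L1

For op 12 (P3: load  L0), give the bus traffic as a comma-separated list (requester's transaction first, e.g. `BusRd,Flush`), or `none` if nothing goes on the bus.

1. P2: load  L3  bus=[BusRd]  L3: P0=I P1=I P2=S P3=I  mem[L3]=80
2. P1: load  L3  bus=[BusRd]  L3: P0=I P1=S P2=S P3=I  mem[L3]=80
3. P3: load  L0  bus=[BusRd]  L0: P0=I P1=I P2=I P3=S  mem[L0]=20
4. P0: store L3 := 22  bus=[BusRdX]  L3: P0=M P1=I P2=I P3=I  mem[L3]=80
5. P2: load  L1  bus=[BusRd]  L1: P0=I P1=I P2=S P3=I  mem[L1]=40
6. P3: load  L2  bus=[BusRd]  L2: P0=I P1=I P2=I P3=S  mem[L2]=50
7. P3: store L3 := 32  bus=[BusRdX,Flush]  L3: P0=I P1=I P2=I P3=M  mem[L3]=22
8. P2: store L5 := 87  bus=[BusRdX]  L5: P0=I P1=I P2=M P3=I  mem[L5]=20
9. P0: load  L0  bus=[BusRd]  L0: P0=S P1=I P2=I P3=S  mem[L0]=20
10. P3: store L6 := 43  bus=[BusRdX]  L6: P0=I P1=I P2=I P3=M  mem[L6]=40
11. P0: load  L6  bus=[BusRd,Flush]  L6: P0=S P1=I P2=I P3=S  mem[L6]=43
12. P3: load  L0  bus=[-]  L0: P0=S P1=I P2=I P3=S  mem[L0]=20
13. P3: load  L6  bus=[-]  L6: P0=S P1=I P2=I P3=S  mem[L6]=43
14. P3: load  L1  bus=[BusRd]  L1: P0=I P1=I P2=S P3=S  mem[L1]=40

bus = none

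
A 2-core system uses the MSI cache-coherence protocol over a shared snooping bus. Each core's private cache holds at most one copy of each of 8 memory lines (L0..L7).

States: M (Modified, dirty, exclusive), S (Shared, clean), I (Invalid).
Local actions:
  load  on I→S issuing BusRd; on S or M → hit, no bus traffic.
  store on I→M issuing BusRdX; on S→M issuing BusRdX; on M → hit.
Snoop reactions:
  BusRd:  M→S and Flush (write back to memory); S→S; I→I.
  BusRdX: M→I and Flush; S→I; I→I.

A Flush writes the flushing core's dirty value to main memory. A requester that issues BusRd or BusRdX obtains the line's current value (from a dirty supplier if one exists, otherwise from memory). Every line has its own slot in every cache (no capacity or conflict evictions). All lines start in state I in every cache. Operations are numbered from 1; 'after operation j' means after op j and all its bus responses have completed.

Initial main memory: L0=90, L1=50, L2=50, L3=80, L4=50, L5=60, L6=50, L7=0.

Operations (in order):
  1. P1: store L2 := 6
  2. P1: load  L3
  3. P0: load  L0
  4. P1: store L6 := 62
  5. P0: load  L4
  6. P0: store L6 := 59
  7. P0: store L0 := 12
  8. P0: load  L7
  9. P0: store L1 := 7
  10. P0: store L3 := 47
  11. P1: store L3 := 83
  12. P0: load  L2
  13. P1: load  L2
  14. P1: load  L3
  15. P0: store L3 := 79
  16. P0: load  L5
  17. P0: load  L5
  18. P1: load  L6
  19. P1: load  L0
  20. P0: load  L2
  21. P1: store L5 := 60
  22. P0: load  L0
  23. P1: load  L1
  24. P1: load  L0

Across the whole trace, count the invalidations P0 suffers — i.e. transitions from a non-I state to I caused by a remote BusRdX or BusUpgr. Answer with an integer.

step 1: P1: store L2 := 6  ⟶  IM  (L2)  txn=BusRdX  M[L2]=50
step 2: P1: load  L3  ⟶  IS  (L3)  txn=BusRd  M[L3]=80
step 3: P0: load  L0  ⟶  SI  (L0)  txn=BusRd  M[L0]=90
step 4: P1: store L6 := 62  ⟶  IM  (L6)  txn=BusRdX  M[L6]=50
step 5: P0: load  L4  ⟶  SI  (L4)  txn=BusRd  M[L4]=50
step 6: P0: store L6 := 59  ⟶  MI  (L6)  txn=BusRdX+Flush  M[L6]=62
step 7: P0: store L0 := 12  ⟶  MI  (L0)  txn=BusRdX  M[L0]=90
step 8: P0: load  L7  ⟶  SI  (L7)  txn=BusRd  M[L7]=0
step 9: P0: store L1 := 7  ⟶  MI  (L1)  txn=BusRdX  M[L1]=50
step 10: P0: store L3 := 47  ⟶  MI  (L3)  txn=BusRdX  M[L3]=80
step 11: P1: store L3 := 83  ⟶  IM  (L3)  txn=BusRdX+Flush  M[L3]=47
step 12: P0: load  L2  ⟶  SS  (L2)  txn=BusRd+Flush  M[L2]=6
step 13: P1: load  L2  ⟶  SS  (L2)  txn=∅  M[L2]=6
step 14: P1: load  L3  ⟶  IM  (L3)  txn=∅  M[L3]=47
step 15: P0: store L3 := 79  ⟶  MI  (L3)  txn=BusRdX+Flush  M[L3]=83
step 16: P0: load  L5  ⟶  SI  (L5)  txn=BusRd  M[L5]=60
step 17: P0: load  L5  ⟶  SI  (L5)  txn=∅  M[L5]=60
step 18: P1: load  L6  ⟶  SS  (L6)  txn=BusRd+Flush  M[L6]=59
step 19: P1: load  L0  ⟶  SS  (L0)  txn=BusRd+Flush  M[L0]=12
step 20: P0: load  L2  ⟶  SS  (L2)  txn=∅  M[L2]=6
step 21: P1: store L5 := 60  ⟶  IM  (L5)  txn=BusRdX  M[L5]=60
step 22: P0: load  L0  ⟶  SS  (L0)  txn=∅  M[L0]=12
step 23: P1: load  L1  ⟶  SS  (L1)  txn=BusRd+Flush  M[L1]=7
step 24: P1: load  L0  ⟶  SS  (L0)  txn=∅  M[L0]=12

invalidations = 2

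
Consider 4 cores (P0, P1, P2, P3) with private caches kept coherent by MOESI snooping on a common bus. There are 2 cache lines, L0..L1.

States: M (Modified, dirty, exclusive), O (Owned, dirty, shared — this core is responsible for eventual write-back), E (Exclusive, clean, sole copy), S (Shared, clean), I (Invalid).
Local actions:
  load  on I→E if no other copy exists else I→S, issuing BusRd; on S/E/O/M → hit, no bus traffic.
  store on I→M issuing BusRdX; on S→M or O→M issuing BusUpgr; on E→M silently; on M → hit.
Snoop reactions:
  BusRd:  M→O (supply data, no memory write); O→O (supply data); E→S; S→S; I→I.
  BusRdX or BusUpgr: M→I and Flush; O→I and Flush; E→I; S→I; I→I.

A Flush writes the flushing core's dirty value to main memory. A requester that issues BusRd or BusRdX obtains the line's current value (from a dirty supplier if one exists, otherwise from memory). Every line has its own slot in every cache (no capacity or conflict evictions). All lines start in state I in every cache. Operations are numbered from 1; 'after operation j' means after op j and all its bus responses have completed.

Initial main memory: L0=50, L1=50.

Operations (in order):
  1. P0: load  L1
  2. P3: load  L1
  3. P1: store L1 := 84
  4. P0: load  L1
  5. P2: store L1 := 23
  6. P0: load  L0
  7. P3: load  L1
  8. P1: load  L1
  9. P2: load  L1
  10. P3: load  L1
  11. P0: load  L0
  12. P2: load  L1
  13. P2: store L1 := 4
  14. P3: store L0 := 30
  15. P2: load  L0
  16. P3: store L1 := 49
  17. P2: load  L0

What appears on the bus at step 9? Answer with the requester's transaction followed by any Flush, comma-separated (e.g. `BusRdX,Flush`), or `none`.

bus = none

[1] P0: load  L1 | P0:E(50), P1:I, P2:I, P3:I | bus: BusRd
[2] P3: load  L1 | P0:S(50), P1:I, P2:I, P3:S(50) | bus: BusRd
[3] P1: store L1 := 84 | P0:I, P1:M(84), P2:I, P3:I | bus: BusRdX
[4] P0: load  L1 | P0:S(84), P1:O(84), P2:I, P3:I | bus: BusRd
[5] P2: store L1 := 23 | P0:I, P1:I, P2:M(23), P3:I | bus: BusRdX,Flush
[6] P0: load  L0 | P0:E(50), P1:I, P2:I, P3:I | bus: BusRd
[7] P3: load  L1 | P0:I, P1:I, P2:O(23), P3:S(23) | bus: BusRd
[8] P1: load  L1 | P0:I, P1:S(23), P2:O(23), P3:S(23) | bus: BusRd
[9] P2: load  L1 | P0:I, P1:S(23), P2:O(23), P3:S(23) | bus: none
[10] P3: load  L1 | P0:I, P1:S(23), P2:O(23), P3:S(23) | bus: none
[11] P0: load  L0 | P0:E(50), P1:I, P2:I, P3:I | bus: none
[12] P2: load  L1 | P0:I, P1:S(23), P2:O(23), P3:S(23) | bus: none
[13] P2: store L1 := 4 | P0:I, P1:I, P2:M(4), P3:I | bus: BusUpgr
[14] P3: store L0 := 30 | P0:I, P1:I, P2:I, P3:M(30) | bus: BusRdX
[15] P2: load  L0 | P0:I, P1:I, P2:S(30), P3:O(30) | bus: BusRd
[16] P3: store L1 := 49 | P0:I, P1:I, P2:I, P3:M(49) | bus: BusRdX,Flush
[17] P2: load  L0 | P0:I, P1:I, P2:S(30), P3:O(30) | bus: none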